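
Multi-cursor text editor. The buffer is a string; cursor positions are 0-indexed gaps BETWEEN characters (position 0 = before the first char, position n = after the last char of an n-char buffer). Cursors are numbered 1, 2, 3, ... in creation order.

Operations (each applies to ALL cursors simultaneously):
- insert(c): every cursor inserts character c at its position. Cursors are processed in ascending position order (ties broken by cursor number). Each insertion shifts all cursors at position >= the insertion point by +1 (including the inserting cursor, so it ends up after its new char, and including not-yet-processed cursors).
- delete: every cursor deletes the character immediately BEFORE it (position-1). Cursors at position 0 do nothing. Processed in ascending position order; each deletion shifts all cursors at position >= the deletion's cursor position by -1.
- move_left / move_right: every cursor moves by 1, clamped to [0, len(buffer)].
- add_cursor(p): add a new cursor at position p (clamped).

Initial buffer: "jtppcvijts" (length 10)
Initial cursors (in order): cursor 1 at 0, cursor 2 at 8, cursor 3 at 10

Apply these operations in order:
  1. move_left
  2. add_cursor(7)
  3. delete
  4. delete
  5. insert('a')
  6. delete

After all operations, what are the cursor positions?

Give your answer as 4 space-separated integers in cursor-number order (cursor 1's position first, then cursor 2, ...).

Answer: 0 3 3 3

Derivation:
After op 1 (move_left): buffer="jtppcvijts" (len 10), cursors c1@0 c2@7 c3@9, authorship ..........
After op 2 (add_cursor(7)): buffer="jtppcvijts" (len 10), cursors c1@0 c2@7 c4@7 c3@9, authorship ..........
After op 3 (delete): buffer="jtppcjs" (len 7), cursors c1@0 c2@5 c4@5 c3@6, authorship .......
After op 4 (delete): buffer="jtps" (len 4), cursors c1@0 c2@3 c3@3 c4@3, authorship ....
After op 5 (insert('a')): buffer="ajtpaaas" (len 8), cursors c1@1 c2@7 c3@7 c4@7, authorship 1...234.
After op 6 (delete): buffer="jtps" (len 4), cursors c1@0 c2@3 c3@3 c4@3, authorship ....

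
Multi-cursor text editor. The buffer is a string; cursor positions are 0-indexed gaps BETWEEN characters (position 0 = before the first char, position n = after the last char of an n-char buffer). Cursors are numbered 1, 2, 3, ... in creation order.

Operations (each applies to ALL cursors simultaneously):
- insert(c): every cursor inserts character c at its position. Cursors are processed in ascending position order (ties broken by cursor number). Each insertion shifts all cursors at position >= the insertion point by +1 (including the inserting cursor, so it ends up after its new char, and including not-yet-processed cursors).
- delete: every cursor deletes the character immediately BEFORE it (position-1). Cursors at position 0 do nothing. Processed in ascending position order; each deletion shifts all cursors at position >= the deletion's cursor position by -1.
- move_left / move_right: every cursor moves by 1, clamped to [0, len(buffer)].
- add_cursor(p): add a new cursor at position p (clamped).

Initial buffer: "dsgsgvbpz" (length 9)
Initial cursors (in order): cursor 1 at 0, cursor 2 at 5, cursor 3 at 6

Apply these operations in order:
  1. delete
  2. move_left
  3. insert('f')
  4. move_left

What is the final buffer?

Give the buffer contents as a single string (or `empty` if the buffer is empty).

Answer: fdsgffsbpz

Derivation:
After op 1 (delete): buffer="dsgsbpz" (len 7), cursors c1@0 c2@4 c3@4, authorship .......
After op 2 (move_left): buffer="dsgsbpz" (len 7), cursors c1@0 c2@3 c3@3, authorship .......
After op 3 (insert('f')): buffer="fdsgffsbpz" (len 10), cursors c1@1 c2@6 c3@6, authorship 1...23....
After op 4 (move_left): buffer="fdsgffsbpz" (len 10), cursors c1@0 c2@5 c3@5, authorship 1...23....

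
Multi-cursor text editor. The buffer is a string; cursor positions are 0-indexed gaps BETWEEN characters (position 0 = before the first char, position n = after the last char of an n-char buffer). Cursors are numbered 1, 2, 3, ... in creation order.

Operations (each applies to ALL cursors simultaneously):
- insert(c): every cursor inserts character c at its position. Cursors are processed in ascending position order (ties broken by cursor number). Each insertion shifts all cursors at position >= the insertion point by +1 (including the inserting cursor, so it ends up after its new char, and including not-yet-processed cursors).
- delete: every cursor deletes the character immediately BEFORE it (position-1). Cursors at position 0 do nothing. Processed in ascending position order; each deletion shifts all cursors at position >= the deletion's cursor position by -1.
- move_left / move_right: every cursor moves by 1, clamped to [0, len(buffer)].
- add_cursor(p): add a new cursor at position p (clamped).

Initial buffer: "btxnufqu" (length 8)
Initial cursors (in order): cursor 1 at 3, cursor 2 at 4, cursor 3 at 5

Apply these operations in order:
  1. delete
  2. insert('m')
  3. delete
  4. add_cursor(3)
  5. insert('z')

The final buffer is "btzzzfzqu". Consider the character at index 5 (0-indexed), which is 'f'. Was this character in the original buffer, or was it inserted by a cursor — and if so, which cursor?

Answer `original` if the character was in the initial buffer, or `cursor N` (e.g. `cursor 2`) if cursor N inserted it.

Answer: original

Derivation:
After op 1 (delete): buffer="btfqu" (len 5), cursors c1@2 c2@2 c3@2, authorship .....
After op 2 (insert('m')): buffer="btmmmfqu" (len 8), cursors c1@5 c2@5 c3@5, authorship ..123...
After op 3 (delete): buffer="btfqu" (len 5), cursors c1@2 c2@2 c3@2, authorship .....
After op 4 (add_cursor(3)): buffer="btfqu" (len 5), cursors c1@2 c2@2 c3@2 c4@3, authorship .....
After op 5 (insert('z')): buffer="btzzzfzqu" (len 9), cursors c1@5 c2@5 c3@5 c4@7, authorship ..123.4..
Authorship (.=original, N=cursor N): . . 1 2 3 . 4 . .
Index 5: author = original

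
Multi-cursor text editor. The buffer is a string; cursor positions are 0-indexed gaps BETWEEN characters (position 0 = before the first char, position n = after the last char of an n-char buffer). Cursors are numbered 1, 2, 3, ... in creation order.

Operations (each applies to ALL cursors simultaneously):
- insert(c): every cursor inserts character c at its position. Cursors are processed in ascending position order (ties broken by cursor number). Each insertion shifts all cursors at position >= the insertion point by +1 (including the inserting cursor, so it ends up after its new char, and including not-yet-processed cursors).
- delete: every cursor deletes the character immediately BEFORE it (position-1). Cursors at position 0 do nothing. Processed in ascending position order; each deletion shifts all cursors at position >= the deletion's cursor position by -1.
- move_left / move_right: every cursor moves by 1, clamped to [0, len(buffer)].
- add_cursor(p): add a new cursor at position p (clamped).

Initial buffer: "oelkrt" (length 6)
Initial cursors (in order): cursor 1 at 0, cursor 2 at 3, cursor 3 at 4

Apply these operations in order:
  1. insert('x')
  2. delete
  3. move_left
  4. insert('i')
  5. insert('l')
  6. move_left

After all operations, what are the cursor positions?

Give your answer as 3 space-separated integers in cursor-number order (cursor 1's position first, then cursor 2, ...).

After op 1 (insert('x')): buffer="xoelxkxrt" (len 9), cursors c1@1 c2@5 c3@7, authorship 1...2.3..
After op 2 (delete): buffer="oelkrt" (len 6), cursors c1@0 c2@3 c3@4, authorship ......
After op 3 (move_left): buffer="oelkrt" (len 6), cursors c1@0 c2@2 c3@3, authorship ......
After op 4 (insert('i')): buffer="ioeilikrt" (len 9), cursors c1@1 c2@4 c3@6, authorship 1..2.3...
After op 5 (insert('l')): buffer="iloeillilkrt" (len 12), cursors c1@2 c2@6 c3@9, authorship 11..22.33...
After op 6 (move_left): buffer="iloeillilkrt" (len 12), cursors c1@1 c2@5 c3@8, authorship 11..22.33...

Answer: 1 5 8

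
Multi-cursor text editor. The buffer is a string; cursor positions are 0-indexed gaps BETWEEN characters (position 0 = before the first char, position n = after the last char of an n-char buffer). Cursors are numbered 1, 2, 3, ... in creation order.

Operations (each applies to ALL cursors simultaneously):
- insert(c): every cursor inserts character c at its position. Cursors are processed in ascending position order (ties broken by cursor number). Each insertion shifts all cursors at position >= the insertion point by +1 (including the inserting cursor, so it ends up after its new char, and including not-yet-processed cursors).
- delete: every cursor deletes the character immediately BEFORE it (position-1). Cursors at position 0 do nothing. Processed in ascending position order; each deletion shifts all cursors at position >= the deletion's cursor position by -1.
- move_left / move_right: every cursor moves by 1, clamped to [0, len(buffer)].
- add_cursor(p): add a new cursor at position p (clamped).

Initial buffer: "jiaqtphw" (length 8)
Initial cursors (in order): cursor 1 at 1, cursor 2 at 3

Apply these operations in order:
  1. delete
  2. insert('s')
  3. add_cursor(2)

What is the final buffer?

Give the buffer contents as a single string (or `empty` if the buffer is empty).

Answer: sisqtphw

Derivation:
After op 1 (delete): buffer="iqtphw" (len 6), cursors c1@0 c2@1, authorship ......
After op 2 (insert('s')): buffer="sisqtphw" (len 8), cursors c1@1 c2@3, authorship 1.2.....
After op 3 (add_cursor(2)): buffer="sisqtphw" (len 8), cursors c1@1 c3@2 c2@3, authorship 1.2.....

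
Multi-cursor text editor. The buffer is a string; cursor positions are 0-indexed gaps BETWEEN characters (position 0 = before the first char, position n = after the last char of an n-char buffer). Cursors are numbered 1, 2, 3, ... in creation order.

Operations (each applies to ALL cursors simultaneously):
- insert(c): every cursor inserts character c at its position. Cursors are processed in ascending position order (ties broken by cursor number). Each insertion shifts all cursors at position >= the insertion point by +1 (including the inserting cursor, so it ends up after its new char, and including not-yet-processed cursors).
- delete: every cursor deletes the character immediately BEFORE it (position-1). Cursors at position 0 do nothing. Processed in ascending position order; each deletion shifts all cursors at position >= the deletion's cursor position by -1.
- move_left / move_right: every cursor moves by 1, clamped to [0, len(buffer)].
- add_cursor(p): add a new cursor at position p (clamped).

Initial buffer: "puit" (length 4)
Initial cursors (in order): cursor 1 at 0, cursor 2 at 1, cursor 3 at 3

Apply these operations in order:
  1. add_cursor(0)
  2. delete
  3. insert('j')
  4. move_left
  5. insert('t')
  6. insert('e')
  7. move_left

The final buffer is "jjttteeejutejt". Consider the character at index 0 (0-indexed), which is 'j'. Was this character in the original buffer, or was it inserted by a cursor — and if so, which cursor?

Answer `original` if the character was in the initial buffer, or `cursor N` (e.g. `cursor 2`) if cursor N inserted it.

Answer: cursor 1

Derivation:
After op 1 (add_cursor(0)): buffer="puit" (len 4), cursors c1@0 c4@0 c2@1 c3@3, authorship ....
After op 2 (delete): buffer="ut" (len 2), cursors c1@0 c2@0 c4@0 c3@1, authorship ..
After op 3 (insert('j')): buffer="jjjujt" (len 6), cursors c1@3 c2@3 c4@3 c3@5, authorship 124.3.
After op 4 (move_left): buffer="jjjujt" (len 6), cursors c1@2 c2@2 c4@2 c3@4, authorship 124.3.
After op 5 (insert('t')): buffer="jjtttjutjt" (len 10), cursors c1@5 c2@5 c4@5 c3@8, authorship 121244.33.
After op 6 (insert('e')): buffer="jjttteeejutejt" (len 14), cursors c1@8 c2@8 c4@8 c3@12, authorship 121241244.333.
After op 7 (move_left): buffer="jjttteeejutejt" (len 14), cursors c1@7 c2@7 c4@7 c3@11, authorship 121241244.333.
Authorship (.=original, N=cursor N): 1 2 1 2 4 1 2 4 4 . 3 3 3 .
Index 0: author = 1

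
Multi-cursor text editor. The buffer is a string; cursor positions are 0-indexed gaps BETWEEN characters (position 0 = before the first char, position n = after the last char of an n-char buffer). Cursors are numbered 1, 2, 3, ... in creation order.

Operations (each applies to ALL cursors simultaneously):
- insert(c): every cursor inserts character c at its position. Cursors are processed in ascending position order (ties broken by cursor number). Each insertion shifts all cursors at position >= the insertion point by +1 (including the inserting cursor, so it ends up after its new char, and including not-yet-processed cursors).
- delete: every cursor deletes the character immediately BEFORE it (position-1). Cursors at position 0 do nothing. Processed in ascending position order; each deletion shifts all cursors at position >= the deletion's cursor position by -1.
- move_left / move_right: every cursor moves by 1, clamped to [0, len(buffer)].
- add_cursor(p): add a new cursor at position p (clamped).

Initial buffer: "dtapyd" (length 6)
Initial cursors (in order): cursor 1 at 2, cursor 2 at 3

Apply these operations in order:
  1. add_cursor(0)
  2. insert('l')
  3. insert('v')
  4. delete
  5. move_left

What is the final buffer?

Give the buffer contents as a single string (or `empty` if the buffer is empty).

After op 1 (add_cursor(0)): buffer="dtapyd" (len 6), cursors c3@0 c1@2 c2@3, authorship ......
After op 2 (insert('l')): buffer="ldtlalpyd" (len 9), cursors c3@1 c1@4 c2@6, authorship 3..1.2...
After op 3 (insert('v')): buffer="lvdtlvalvpyd" (len 12), cursors c3@2 c1@6 c2@9, authorship 33..11.22...
After op 4 (delete): buffer="ldtlalpyd" (len 9), cursors c3@1 c1@4 c2@6, authorship 3..1.2...
After op 5 (move_left): buffer="ldtlalpyd" (len 9), cursors c3@0 c1@3 c2@5, authorship 3..1.2...

Answer: ldtlalpyd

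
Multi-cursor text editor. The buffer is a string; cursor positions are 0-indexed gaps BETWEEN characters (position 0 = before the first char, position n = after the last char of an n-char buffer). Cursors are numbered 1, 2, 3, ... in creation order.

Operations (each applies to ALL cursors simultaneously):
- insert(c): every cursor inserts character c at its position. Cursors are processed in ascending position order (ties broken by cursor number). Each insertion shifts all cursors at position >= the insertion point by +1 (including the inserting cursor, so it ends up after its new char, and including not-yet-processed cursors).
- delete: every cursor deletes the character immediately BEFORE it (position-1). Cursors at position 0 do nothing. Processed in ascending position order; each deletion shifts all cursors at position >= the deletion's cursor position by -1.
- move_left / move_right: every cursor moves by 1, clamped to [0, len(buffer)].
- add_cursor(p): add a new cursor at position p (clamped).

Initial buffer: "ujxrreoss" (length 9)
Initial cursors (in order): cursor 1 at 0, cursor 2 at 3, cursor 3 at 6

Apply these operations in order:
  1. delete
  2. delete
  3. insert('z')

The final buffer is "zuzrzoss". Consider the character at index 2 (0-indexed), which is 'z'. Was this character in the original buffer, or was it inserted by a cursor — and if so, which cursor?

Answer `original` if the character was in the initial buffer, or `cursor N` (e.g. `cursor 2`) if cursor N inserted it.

Answer: cursor 2

Derivation:
After op 1 (delete): buffer="ujrross" (len 7), cursors c1@0 c2@2 c3@4, authorship .......
After op 2 (delete): buffer="uross" (len 5), cursors c1@0 c2@1 c3@2, authorship .....
After op 3 (insert('z')): buffer="zuzrzoss" (len 8), cursors c1@1 c2@3 c3@5, authorship 1.2.3...
Authorship (.=original, N=cursor N): 1 . 2 . 3 . . .
Index 2: author = 2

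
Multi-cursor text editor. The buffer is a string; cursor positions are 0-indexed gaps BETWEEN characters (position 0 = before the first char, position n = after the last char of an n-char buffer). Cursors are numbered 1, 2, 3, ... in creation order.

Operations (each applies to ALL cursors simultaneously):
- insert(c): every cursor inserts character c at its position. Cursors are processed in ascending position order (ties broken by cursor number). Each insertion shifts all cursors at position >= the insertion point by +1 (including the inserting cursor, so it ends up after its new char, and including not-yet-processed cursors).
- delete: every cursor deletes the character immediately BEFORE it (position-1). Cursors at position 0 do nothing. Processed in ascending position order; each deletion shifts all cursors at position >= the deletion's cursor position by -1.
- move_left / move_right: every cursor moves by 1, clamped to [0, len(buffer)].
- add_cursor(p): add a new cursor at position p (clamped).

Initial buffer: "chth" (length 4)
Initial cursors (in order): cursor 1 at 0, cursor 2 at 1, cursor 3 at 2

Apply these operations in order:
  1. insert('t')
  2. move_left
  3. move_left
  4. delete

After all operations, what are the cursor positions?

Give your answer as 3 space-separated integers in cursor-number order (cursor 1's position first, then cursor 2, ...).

Answer: 0 0 1

Derivation:
After op 1 (insert('t')): buffer="tcthtth" (len 7), cursors c1@1 c2@3 c3@5, authorship 1.2.3..
After op 2 (move_left): buffer="tcthtth" (len 7), cursors c1@0 c2@2 c3@4, authorship 1.2.3..
After op 3 (move_left): buffer="tcthtth" (len 7), cursors c1@0 c2@1 c3@3, authorship 1.2.3..
After op 4 (delete): buffer="chtth" (len 5), cursors c1@0 c2@0 c3@1, authorship ..3..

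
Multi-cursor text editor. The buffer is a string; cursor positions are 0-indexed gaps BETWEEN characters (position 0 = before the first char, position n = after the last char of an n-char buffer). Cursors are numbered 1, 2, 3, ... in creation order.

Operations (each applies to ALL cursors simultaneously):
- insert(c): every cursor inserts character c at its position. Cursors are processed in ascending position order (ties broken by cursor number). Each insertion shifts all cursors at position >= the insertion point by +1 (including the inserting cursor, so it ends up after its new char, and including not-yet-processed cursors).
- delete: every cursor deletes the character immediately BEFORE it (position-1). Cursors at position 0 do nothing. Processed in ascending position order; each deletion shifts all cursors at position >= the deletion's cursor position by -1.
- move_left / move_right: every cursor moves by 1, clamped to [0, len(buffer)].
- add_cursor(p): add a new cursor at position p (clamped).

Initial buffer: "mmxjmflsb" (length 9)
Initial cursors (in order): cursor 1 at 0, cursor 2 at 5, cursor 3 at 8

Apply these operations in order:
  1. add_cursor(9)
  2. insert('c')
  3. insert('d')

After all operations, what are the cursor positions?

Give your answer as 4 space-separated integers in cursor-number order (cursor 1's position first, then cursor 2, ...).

After op 1 (add_cursor(9)): buffer="mmxjmflsb" (len 9), cursors c1@0 c2@5 c3@8 c4@9, authorship .........
After op 2 (insert('c')): buffer="cmmxjmcflscbc" (len 13), cursors c1@1 c2@7 c3@11 c4@13, authorship 1.....2...3.4
After op 3 (insert('d')): buffer="cdmmxjmcdflscdbcd" (len 17), cursors c1@2 c2@9 c3@14 c4@17, authorship 11.....22...33.44

Answer: 2 9 14 17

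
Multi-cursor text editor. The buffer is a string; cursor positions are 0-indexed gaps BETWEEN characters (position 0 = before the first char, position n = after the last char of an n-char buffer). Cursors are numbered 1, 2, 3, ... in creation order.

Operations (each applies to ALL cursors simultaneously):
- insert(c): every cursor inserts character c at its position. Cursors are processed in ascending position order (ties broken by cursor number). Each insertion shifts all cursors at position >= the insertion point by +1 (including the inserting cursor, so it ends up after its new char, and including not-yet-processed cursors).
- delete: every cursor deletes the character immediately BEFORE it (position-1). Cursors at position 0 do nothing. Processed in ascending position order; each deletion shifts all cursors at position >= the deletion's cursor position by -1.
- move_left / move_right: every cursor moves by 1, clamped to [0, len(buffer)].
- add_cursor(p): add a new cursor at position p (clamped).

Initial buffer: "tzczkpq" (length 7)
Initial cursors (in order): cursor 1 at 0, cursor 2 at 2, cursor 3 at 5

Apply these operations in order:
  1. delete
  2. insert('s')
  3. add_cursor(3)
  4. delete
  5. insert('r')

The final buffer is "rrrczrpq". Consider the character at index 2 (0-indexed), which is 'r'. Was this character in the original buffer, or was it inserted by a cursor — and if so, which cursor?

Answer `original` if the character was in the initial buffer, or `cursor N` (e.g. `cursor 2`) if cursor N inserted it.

After op 1 (delete): buffer="tczpq" (len 5), cursors c1@0 c2@1 c3@3, authorship .....
After op 2 (insert('s')): buffer="stsczspq" (len 8), cursors c1@1 c2@3 c3@6, authorship 1.2..3..
After op 3 (add_cursor(3)): buffer="stsczspq" (len 8), cursors c1@1 c2@3 c4@3 c3@6, authorship 1.2..3..
After op 4 (delete): buffer="czpq" (len 4), cursors c1@0 c2@0 c4@0 c3@2, authorship ....
After op 5 (insert('r')): buffer="rrrczrpq" (len 8), cursors c1@3 c2@3 c4@3 c3@6, authorship 124..3..
Authorship (.=original, N=cursor N): 1 2 4 . . 3 . .
Index 2: author = 4

Answer: cursor 4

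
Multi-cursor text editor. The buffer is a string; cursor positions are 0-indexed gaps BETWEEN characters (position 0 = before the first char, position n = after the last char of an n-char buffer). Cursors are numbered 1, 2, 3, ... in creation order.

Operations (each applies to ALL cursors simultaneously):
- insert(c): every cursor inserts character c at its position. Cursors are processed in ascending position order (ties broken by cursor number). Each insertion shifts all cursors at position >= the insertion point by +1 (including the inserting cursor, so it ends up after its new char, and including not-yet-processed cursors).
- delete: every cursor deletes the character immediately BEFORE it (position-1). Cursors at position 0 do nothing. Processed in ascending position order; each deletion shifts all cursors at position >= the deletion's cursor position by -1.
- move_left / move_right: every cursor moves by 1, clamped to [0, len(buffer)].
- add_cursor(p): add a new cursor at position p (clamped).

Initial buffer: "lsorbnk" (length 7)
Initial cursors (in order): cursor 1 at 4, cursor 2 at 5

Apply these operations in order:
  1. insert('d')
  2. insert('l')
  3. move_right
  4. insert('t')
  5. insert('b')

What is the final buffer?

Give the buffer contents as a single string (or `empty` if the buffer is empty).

After op 1 (insert('d')): buffer="lsordbdnk" (len 9), cursors c1@5 c2@7, authorship ....1.2..
After op 2 (insert('l')): buffer="lsordlbdlnk" (len 11), cursors c1@6 c2@9, authorship ....11.22..
After op 3 (move_right): buffer="lsordlbdlnk" (len 11), cursors c1@7 c2@10, authorship ....11.22..
After op 4 (insert('t')): buffer="lsordlbtdlntk" (len 13), cursors c1@8 c2@12, authorship ....11.122.2.
After op 5 (insert('b')): buffer="lsordlbtbdlntbk" (len 15), cursors c1@9 c2@14, authorship ....11.1122.22.

Answer: lsordlbtbdlntbk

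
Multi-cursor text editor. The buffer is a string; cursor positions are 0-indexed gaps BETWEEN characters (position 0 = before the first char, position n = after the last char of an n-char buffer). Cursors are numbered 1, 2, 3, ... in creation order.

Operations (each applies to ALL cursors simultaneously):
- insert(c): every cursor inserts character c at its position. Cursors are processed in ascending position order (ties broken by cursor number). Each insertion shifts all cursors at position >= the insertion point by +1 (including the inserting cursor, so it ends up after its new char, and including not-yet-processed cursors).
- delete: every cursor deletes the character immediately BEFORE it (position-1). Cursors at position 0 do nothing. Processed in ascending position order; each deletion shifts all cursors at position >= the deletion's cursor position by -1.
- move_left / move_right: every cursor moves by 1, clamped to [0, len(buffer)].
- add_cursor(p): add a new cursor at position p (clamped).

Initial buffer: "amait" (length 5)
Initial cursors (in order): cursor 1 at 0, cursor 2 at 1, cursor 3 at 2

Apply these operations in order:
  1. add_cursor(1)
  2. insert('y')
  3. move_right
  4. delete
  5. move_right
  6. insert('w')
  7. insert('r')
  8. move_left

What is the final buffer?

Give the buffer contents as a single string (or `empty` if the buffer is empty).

After op 1 (add_cursor(1)): buffer="amait" (len 5), cursors c1@0 c2@1 c4@1 c3@2, authorship .....
After op 2 (insert('y')): buffer="yayymyait" (len 9), cursors c1@1 c2@4 c4@4 c3@6, authorship 1.24.3...
After op 3 (move_right): buffer="yayymyait" (len 9), cursors c1@2 c2@5 c4@5 c3@7, authorship 1.24.3...
After op 4 (delete): buffer="yyyit" (len 5), cursors c1@1 c2@2 c4@2 c3@3, authorship 123..
After op 5 (move_right): buffer="yyyit" (len 5), cursors c1@2 c2@3 c4@3 c3@4, authorship 123..
After op 6 (insert('w')): buffer="yywywwiwt" (len 9), cursors c1@3 c2@6 c4@6 c3@8, authorship 121324.3.
After op 7 (insert('r')): buffer="yywrywwrriwrt" (len 13), cursors c1@4 c2@9 c4@9 c3@12, authorship 121132424.33.
After op 8 (move_left): buffer="yywrywwrriwrt" (len 13), cursors c1@3 c2@8 c4@8 c3@11, authorship 121132424.33.

Answer: yywrywwrriwrt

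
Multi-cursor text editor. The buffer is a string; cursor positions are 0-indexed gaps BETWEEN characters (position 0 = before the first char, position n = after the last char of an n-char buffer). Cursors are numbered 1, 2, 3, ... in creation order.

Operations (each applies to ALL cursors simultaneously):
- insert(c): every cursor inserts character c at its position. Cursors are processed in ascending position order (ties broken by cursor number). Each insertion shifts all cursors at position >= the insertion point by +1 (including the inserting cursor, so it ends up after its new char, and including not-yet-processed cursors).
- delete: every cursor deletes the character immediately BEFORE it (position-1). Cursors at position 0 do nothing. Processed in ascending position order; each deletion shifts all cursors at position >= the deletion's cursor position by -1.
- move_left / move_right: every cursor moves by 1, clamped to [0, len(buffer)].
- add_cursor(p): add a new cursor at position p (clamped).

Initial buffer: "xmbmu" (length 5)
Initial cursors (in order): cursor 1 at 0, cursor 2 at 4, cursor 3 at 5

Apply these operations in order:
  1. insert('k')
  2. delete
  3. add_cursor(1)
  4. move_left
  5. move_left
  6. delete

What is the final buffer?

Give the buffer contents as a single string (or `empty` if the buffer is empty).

After op 1 (insert('k')): buffer="kxmbmkuk" (len 8), cursors c1@1 c2@6 c3@8, authorship 1....2.3
After op 2 (delete): buffer="xmbmu" (len 5), cursors c1@0 c2@4 c3@5, authorship .....
After op 3 (add_cursor(1)): buffer="xmbmu" (len 5), cursors c1@0 c4@1 c2@4 c3@5, authorship .....
After op 4 (move_left): buffer="xmbmu" (len 5), cursors c1@0 c4@0 c2@3 c3@4, authorship .....
After op 5 (move_left): buffer="xmbmu" (len 5), cursors c1@0 c4@0 c2@2 c3@3, authorship .....
After op 6 (delete): buffer="xmu" (len 3), cursors c1@0 c4@0 c2@1 c3@1, authorship ...

Answer: xmu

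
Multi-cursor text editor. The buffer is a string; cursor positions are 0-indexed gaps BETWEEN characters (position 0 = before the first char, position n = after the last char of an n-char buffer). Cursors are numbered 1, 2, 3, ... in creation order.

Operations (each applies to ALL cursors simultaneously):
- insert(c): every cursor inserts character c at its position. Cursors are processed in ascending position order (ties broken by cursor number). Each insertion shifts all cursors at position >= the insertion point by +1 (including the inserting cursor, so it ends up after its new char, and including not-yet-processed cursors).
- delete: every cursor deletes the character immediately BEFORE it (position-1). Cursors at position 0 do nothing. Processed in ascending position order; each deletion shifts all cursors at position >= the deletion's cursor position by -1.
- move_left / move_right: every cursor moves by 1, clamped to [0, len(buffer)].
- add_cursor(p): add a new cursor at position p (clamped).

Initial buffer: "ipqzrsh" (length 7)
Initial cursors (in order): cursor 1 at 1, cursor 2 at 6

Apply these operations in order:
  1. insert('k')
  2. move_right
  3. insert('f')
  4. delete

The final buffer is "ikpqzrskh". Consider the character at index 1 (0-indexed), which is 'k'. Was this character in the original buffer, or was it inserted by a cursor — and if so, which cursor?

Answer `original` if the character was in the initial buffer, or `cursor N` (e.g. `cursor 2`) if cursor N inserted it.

After op 1 (insert('k')): buffer="ikpqzrskh" (len 9), cursors c1@2 c2@8, authorship .1.....2.
After op 2 (move_right): buffer="ikpqzrskh" (len 9), cursors c1@3 c2@9, authorship .1.....2.
After op 3 (insert('f')): buffer="ikpfqzrskhf" (len 11), cursors c1@4 c2@11, authorship .1.1....2.2
After op 4 (delete): buffer="ikpqzrskh" (len 9), cursors c1@3 c2@9, authorship .1.....2.
Authorship (.=original, N=cursor N): . 1 . . . . . 2 .
Index 1: author = 1

Answer: cursor 1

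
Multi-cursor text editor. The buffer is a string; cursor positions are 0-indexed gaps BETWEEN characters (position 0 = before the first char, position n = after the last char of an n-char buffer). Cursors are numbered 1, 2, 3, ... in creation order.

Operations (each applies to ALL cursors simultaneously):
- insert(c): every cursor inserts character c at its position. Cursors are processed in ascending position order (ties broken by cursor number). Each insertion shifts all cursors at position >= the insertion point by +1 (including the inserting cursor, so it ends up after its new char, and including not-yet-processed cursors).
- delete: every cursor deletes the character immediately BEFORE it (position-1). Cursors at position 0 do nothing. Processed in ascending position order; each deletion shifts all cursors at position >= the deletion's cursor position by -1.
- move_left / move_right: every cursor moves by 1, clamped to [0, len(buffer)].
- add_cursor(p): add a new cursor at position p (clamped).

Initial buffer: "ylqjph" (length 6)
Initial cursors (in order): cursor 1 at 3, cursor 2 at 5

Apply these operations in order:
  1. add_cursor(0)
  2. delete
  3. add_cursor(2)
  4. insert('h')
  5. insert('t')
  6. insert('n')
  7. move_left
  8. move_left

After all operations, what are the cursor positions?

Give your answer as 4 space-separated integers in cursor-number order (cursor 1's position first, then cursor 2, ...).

After op 1 (add_cursor(0)): buffer="ylqjph" (len 6), cursors c3@0 c1@3 c2@5, authorship ......
After op 2 (delete): buffer="yljh" (len 4), cursors c3@0 c1@2 c2@3, authorship ....
After op 3 (add_cursor(2)): buffer="yljh" (len 4), cursors c3@0 c1@2 c4@2 c2@3, authorship ....
After op 4 (insert('h')): buffer="hylhhjhh" (len 8), cursors c3@1 c1@5 c4@5 c2@7, authorship 3..14.2.
After op 5 (insert('t')): buffer="htylhhttjhth" (len 12), cursors c3@2 c1@8 c4@8 c2@11, authorship 33..1414.22.
After op 6 (insert('n')): buffer="htnylhhttnnjhtnh" (len 16), cursors c3@3 c1@11 c4@11 c2@15, authorship 333..141414.222.
After op 7 (move_left): buffer="htnylhhttnnjhtnh" (len 16), cursors c3@2 c1@10 c4@10 c2@14, authorship 333..141414.222.
After op 8 (move_left): buffer="htnylhhttnnjhtnh" (len 16), cursors c3@1 c1@9 c4@9 c2@13, authorship 333..141414.222.

Answer: 9 13 1 9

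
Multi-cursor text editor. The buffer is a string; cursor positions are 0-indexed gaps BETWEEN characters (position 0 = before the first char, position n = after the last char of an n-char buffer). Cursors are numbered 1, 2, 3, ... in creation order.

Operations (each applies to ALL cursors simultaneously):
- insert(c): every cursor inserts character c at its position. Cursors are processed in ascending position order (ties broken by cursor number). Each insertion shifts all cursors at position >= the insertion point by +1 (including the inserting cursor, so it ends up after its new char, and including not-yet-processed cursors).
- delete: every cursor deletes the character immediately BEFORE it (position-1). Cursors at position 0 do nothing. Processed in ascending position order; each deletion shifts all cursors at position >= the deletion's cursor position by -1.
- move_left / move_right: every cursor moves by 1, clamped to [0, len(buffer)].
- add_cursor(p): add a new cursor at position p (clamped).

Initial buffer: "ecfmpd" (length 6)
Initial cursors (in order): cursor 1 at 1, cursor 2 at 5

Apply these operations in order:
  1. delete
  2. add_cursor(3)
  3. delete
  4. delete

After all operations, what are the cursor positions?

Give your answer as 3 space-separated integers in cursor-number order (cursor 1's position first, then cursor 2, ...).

Answer: 0 0 0

Derivation:
After op 1 (delete): buffer="cfmd" (len 4), cursors c1@0 c2@3, authorship ....
After op 2 (add_cursor(3)): buffer="cfmd" (len 4), cursors c1@0 c2@3 c3@3, authorship ....
After op 3 (delete): buffer="cd" (len 2), cursors c1@0 c2@1 c3@1, authorship ..
After op 4 (delete): buffer="d" (len 1), cursors c1@0 c2@0 c3@0, authorship .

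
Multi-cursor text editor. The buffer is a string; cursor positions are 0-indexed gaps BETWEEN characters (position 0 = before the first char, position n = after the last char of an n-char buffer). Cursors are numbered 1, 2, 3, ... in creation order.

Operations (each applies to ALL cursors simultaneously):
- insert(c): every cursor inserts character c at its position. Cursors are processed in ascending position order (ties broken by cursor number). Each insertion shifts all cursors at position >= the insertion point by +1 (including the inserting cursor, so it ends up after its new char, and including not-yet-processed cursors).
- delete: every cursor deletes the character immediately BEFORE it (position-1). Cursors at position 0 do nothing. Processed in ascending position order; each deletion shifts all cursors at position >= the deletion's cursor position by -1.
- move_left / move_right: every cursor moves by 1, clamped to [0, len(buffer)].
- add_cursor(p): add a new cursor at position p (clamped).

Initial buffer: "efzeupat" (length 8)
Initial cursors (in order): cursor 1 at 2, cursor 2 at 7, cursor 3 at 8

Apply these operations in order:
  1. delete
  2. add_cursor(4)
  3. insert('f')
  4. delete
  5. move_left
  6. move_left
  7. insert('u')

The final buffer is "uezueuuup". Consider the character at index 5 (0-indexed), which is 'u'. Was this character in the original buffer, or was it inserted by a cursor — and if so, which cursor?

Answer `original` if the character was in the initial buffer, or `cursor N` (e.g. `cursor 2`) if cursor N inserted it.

Answer: cursor 2

Derivation:
After op 1 (delete): buffer="ezeup" (len 5), cursors c1@1 c2@5 c3@5, authorship .....
After op 2 (add_cursor(4)): buffer="ezeup" (len 5), cursors c1@1 c4@4 c2@5 c3@5, authorship .....
After op 3 (insert('f')): buffer="efzeufpff" (len 9), cursors c1@2 c4@6 c2@9 c3@9, authorship .1...4.23
After op 4 (delete): buffer="ezeup" (len 5), cursors c1@1 c4@4 c2@5 c3@5, authorship .....
After op 5 (move_left): buffer="ezeup" (len 5), cursors c1@0 c4@3 c2@4 c3@4, authorship .....
After op 6 (move_left): buffer="ezeup" (len 5), cursors c1@0 c4@2 c2@3 c3@3, authorship .....
After op 7 (insert('u')): buffer="uezueuuup" (len 9), cursors c1@1 c4@4 c2@7 c3@7, authorship 1..4.23..
Authorship (.=original, N=cursor N): 1 . . 4 . 2 3 . .
Index 5: author = 2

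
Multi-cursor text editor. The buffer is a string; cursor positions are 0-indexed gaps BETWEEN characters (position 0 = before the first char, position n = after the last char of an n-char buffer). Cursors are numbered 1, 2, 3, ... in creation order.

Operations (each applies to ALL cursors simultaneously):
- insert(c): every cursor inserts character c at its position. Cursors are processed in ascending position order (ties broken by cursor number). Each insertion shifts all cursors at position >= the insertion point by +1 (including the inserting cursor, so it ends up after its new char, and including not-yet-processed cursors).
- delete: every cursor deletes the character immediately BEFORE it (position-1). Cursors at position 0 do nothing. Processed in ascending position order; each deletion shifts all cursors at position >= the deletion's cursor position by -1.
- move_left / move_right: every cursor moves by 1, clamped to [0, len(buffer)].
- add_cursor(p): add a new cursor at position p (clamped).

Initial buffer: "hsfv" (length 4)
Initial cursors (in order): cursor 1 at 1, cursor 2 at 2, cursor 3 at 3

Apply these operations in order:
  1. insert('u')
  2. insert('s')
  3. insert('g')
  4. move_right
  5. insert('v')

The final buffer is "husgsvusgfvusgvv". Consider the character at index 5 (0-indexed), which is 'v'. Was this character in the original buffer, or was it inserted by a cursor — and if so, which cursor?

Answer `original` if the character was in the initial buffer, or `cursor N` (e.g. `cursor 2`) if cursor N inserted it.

After op 1 (insert('u')): buffer="husufuv" (len 7), cursors c1@2 c2@4 c3@6, authorship .1.2.3.
After op 2 (insert('s')): buffer="hussusfusv" (len 10), cursors c1@3 c2@6 c3@9, authorship .11.22.33.
After op 3 (insert('g')): buffer="husgsusgfusgv" (len 13), cursors c1@4 c2@8 c3@12, authorship .111.222.333.
After op 4 (move_right): buffer="husgsusgfusgv" (len 13), cursors c1@5 c2@9 c3@13, authorship .111.222.333.
After op 5 (insert('v')): buffer="husgsvusgfvusgvv" (len 16), cursors c1@6 c2@11 c3@16, authorship .111.1222.2333.3
Authorship (.=original, N=cursor N): . 1 1 1 . 1 2 2 2 . 2 3 3 3 . 3
Index 5: author = 1

Answer: cursor 1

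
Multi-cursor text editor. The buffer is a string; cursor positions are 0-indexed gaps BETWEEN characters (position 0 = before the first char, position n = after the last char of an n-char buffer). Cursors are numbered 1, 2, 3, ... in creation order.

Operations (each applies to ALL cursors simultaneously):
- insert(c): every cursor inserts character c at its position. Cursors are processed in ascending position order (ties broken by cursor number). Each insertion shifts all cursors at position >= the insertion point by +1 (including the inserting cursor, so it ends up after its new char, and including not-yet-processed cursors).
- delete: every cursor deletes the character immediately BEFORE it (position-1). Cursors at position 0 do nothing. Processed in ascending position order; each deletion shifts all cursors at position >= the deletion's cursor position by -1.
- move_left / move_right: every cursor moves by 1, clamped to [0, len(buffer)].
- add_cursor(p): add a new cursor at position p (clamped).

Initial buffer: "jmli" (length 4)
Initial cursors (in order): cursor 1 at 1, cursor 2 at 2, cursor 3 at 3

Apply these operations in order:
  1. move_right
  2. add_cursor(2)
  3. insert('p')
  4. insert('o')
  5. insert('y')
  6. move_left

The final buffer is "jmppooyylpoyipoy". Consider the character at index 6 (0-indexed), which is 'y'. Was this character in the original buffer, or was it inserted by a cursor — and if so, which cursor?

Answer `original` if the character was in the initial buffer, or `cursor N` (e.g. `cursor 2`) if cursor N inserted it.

Answer: cursor 1

Derivation:
After op 1 (move_right): buffer="jmli" (len 4), cursors c1@2 c2@3 c3@4, authorship ....
After op 2 (add_cursor(2)): buffer="jmli" (len 4), cursors c1@2 c4@2 c2@3 c3@4, authorship ....
After op 3 (insert('p')): buffer="jmpplpip" (len 8), cursors c1@4 c4@4 c2@6 c3@8, authorship ..14.2.3
After op 4 (insert('o')): buffer="jmppoolpoipo" (len 12), cursors c1@6 c4@6 c2@9 c3@12, authorship ..1414.22.33
After op 5 (insert('y')): buffer="jmppooyylpoyipoy" (len 16), cursors c1@8 c4@8 c2@12 c3@16, authorship ..141414.222.333
After op 6 (move_left): buffer="jmppooyylpoyipoy" (len 16), cursors c1@7 c4@7 c2@11 c3@15, authorship ..141414.222.333
Authorship (.=original, N=cursor N): . . 1 4 1 4 1 4 . 2 2 2 . 3 3 3
Index 6: author = 1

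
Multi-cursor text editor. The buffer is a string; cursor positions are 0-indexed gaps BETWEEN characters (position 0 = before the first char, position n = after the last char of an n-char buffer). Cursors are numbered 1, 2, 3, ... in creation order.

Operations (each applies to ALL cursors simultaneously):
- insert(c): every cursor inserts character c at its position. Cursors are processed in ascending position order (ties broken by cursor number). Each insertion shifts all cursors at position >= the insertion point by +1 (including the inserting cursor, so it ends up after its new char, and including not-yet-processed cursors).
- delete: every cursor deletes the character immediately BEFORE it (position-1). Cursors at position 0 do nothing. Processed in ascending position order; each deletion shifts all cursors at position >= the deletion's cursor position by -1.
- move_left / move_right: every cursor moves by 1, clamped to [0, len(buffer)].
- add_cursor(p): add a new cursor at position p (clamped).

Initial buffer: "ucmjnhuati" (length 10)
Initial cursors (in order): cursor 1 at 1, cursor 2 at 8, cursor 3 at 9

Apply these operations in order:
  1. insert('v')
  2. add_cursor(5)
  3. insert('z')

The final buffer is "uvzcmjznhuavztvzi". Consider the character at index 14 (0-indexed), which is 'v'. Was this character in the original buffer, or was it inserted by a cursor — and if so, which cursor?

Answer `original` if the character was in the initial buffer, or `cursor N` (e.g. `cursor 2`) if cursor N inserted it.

Answer: cursor 3

Derivation:
After op 1 (insert('v')): buffer="uvcmjnhuavtvi" (len 13), cursors c1@2 c2@10 c3@12, authorship .1.......2.3.
After op 2 (add_cursor(5)): buffer="uvcmjnhuavtvi" (len 13), cursors c1@2 c4@5 c2@10 c3@12, authorship .1.......2.3.
After op 3 (insert('z')): buffer="uvzcmjznhuavztvzi" (len 17), cursors c1@3 c4@7 c2@13 c3@16, authorship .11...4....22.33.
Authorship (.=original, N=cursor N): . 1 1 . . . 4 . . . . 2 2 . 3 3 .
Index 14: author = 3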